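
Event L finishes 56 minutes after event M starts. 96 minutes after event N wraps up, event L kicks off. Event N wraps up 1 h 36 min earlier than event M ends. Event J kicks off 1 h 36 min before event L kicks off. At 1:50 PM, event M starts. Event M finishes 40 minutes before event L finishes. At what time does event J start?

12:30 PM

Event L ends at 1:50 PM + 56 min = 2:46 PM.
Event M ends at 2:46 PM − 40 min = 2:06 PM.
Event N ends at 2:06 PM − 96 min = 12:30 PM.
Event L starts at 12:30 PM + 96 min = 2:06 PM.
Event J starts at 2:06 PM − 96 min = 12:30 PM.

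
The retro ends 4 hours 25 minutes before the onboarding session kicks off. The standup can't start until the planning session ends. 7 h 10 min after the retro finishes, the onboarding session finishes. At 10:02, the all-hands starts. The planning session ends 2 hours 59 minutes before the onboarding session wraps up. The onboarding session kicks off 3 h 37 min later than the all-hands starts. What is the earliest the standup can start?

The onboarding session starts at 10:02 + 217 min = 13:39.
The retro ends at 13:39 − 265 min = 09:14.
The onboarding session ends at 09:14 + 430 min = 16:24.
The planning session ends at 16:24 − 179 min = 13:25.
The standup is bounded by the planning session, so the earliest it can start is 13:25.

13:25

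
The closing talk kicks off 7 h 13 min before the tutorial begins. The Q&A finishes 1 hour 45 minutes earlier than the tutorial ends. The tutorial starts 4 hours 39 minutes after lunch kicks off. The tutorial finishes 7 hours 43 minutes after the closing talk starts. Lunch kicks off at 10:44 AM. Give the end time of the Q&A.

The tutorial starts at 10:44 AM + 279 min = 3:23 PM.
The closing talk starts at 3:23 PM − 433 min = 8:10 AM.
The tutorial ends at 8:10 AM + 463 min = 3:53 PM.
The Q&A ends at 3:53 PM − 105 min = 2:08 PM.

2:08 PM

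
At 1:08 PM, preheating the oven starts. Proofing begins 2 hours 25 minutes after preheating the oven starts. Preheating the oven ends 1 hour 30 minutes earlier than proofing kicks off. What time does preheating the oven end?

2:03 PM

Proofing starts at 1:08 PM + 145 min = 3:33 PM.
Preheating the oven ends at 3:33 PM − 90 min = 2:03 PM.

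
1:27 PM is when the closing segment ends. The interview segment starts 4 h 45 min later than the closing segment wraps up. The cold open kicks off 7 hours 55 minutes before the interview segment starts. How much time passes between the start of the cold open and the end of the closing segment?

190 minutes

The interview segment starts at 1:27 PM + 285 min = 6:12 PM.
The cold open starts at 6:12 PM − 475 min = 10:17 AM.
From 10:17 AM to 1:27 PM is 190 minutes.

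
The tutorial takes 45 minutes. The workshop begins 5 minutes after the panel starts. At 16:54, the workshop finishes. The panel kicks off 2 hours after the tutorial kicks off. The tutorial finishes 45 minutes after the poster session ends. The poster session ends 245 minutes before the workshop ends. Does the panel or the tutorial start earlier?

The poster session ends at 16:54 − 245 min = 12:49.
The tutorial ends at 12:49 + 45 min = 13:34.
The tutorial starts at 13:34 − 45 min = 12:49.
The panel starts at 12:49 + 120 min = 14:49.
The panel starts at 14:49 and the tutorial starts at 12:49, so the tutorial is first.

the tutorial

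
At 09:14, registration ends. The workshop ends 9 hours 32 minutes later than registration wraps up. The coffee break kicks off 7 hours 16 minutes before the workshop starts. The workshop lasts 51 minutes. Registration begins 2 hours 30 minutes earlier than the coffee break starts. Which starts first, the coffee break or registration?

The workshop ends at 09:14 + 572 min = 18:46.
The workshop starts at 18:46 − 51 min = 17:55.
The coffee break starts at 17:55 − 436 min = 10:39.
Registration starts at 10:39 − 150 min = 08:09.
The coffee break starts at 10:39 and registration starts at 08:09, so registration is first.

registration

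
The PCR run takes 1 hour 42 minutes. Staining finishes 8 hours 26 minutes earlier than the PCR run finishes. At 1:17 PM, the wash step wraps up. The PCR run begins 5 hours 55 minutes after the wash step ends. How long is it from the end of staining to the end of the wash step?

The PCR run starts at 1:17 PM + 355 min = 7:12 PM.
The PCR run ends at 7:12 PM + 102 min = 8:54 PM.
Staining ends at 8:54 PM − 506 min = 12:28 PM.
From 12:28 PM to 1:17 PM is 49 minutes.

49 minutes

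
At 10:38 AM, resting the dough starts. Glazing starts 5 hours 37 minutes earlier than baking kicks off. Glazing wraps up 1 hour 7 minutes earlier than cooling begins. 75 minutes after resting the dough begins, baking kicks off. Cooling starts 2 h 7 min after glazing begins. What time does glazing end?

7:16 AM

Baking starts at 10:38 AM + 75 min = 11:53 AM.
Glazing starts at 11:53 AM − 337 min = 6:16 AM.
Cooling starts at 6:16 AM + 127 min = 8:23 AM.
Glazing ends at 8:23 AM − 67 min = 7:16 AM.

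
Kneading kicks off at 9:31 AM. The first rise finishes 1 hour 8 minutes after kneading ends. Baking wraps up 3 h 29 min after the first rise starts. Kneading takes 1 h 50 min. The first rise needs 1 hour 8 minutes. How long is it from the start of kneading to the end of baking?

319 minutes

Kneading ends at 9:31 AM + 110 min = 11:21 AM.
The first rise ends at 11:21 AM + 68 min = 12:29 PM.
The first rise starts at 12:29 PM − 68 min = 11:21 AM.
Baking ends at 11:21 AM + 209 min = 2:50 PM.
From 9:31 AM to 2:50 PM is 319 minutes.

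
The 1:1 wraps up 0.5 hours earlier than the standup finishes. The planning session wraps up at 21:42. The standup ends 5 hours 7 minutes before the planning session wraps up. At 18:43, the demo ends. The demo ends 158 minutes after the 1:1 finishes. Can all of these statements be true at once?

Yes

The standup ends at 21:42 − 307 min = 16:35.
The 1:1 ends at 16:35 − 30 min = 16:05.
The demo ends at 16:05 + 158 min = 18:43.
That matches the stated 18:43, so the schedule is consistent.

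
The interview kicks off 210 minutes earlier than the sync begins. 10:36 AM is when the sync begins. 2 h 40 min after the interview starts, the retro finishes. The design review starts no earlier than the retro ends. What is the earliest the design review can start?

The interview starts at 10:36 AM − 210 min = 7:06 AM.
The retro ends at 7:06 AM + 160 min = 9:46 AM.
The design review is bounded by the retro, so the earliest it can start is 9:46 AM.

9:46 AM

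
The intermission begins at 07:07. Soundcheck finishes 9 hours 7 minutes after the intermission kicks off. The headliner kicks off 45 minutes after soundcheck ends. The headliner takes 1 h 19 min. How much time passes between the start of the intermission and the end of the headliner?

Soundcheck ends at 07:07 + 547 min = 16:14.
The headliner starts at 16:14 + 45 min = 16:59.
The headliner ends at 16:59 + 79 min = 18:18.
From 07:07 to 18:18 is 11 hours 11 minutes.

11 hours 11 minutes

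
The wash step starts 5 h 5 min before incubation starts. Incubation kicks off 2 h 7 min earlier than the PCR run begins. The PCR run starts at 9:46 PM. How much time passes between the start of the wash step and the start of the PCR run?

Incubation starts at 9:46 PM − 127 min = 7:39 PM.
The wash step starts at 7:39 PM − 305 min = 2:34 PM.
From 2:34 PM to 9:46 PM is 7 hours 12 minutes.

7 hours 12 minutes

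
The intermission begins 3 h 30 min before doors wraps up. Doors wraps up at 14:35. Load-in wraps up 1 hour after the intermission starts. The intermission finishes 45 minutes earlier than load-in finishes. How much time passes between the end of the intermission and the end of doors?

3 hours 15 minutes

The intermission starts at 14:35 − 210 min = 11:05.
Load-in ends at 11:05 + 60 min = 12:05.
The intermission ends at 12:05 − 45 min = 11:20.
From 11:20 to 14:35 is 3 hours 15 minutes.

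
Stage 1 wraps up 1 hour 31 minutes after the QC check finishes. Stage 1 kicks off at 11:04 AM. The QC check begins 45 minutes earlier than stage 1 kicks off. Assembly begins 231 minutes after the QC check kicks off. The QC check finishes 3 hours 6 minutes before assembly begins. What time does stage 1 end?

The QC check starts at 11:04 AM − 45 min = 10:19 AM.
Assembly starts at 10:19 AM + 231 min = 2:10 PM.
The QC check ends at 2:10 PM − 186 min = 11:04 AM.
Stage 1 ends at 11:04 AM + 91 min = 12:35 PM.

12:35 PM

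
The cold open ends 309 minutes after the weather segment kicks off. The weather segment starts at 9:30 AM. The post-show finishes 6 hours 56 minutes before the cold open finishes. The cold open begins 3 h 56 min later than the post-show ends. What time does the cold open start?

The cold open ends at 9:30 AM + 309 min = 2:39 PM.
The post-show ends at 2:39 PM − 416 min = 7:43 AM.
The cold open starts at 7:43 AM + 236 min = 11:39 AM.

11:39 AM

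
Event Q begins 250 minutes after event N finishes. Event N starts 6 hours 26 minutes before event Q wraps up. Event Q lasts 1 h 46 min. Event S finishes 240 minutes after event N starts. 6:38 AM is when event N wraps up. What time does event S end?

Event Q starts at 6:38 AM + 250 min = 10:48 AM.
Event Q ends at 10:48 AM + 106 min = 12:34 PM.
Event N starts at 12:34 PM − 386 min = 6:08 AM.
Event S ends at 6:08 AM + 240 min = 10:08 AM.

10:08 AM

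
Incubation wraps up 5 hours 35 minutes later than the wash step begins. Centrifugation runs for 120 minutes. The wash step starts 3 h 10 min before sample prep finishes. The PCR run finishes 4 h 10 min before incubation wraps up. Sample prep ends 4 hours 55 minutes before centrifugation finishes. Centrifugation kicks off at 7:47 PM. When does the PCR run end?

3:07 PM

Centrifugation ends at 7:47 PM + 120 min = 9:47 PM.
Sample prep ends at 9:47 PM − 295 min = 4:52 PM.
The wash step starts at 4:52 PM − 190 min = 1:42 PM.
Incubation ends at 1:42 PM + 335 min = 7:17 PM.
The PCR run ends at 7:17 PM − 250 min = 3:07 PM.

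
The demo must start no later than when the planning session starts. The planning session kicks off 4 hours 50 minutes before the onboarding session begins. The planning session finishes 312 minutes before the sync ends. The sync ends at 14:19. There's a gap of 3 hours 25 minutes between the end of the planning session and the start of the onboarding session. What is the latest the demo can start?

07:42

The planning session ends at 14:19 − 312 min = 09:07.
The onboarding session starts at 09:07 + 205 min = 12:32.
The planning session starts at 12:32 − 290 min = 07:42.
The demo is bounded by the planning session, so the latest it can start is 07:42.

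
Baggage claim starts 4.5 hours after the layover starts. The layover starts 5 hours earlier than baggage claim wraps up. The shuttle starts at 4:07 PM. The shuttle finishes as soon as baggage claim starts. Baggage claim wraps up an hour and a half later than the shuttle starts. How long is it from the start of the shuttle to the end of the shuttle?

1 hour

Baggage claim ends at 4:07 PM + 90 min = 5:37 PM.
The layover starts at 5:37 PM − 300 min = 12:37 PM.
Baggage claim starts at 12:37 PM + 270 min = 5:07 PM.
So the shuttle ends at 5:07 PM.
From 4:07 PM to 5:07 PM is 1 hour.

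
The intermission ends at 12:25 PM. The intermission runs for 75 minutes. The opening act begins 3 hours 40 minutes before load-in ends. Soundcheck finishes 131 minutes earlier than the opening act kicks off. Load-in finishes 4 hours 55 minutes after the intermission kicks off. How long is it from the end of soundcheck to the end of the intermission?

2 h 11 min

The intermission starts at 12:25 PM − 75 min = 11:10 AM.
Load-in ends at 11:10 AM + 295 min = 4:05 PM.
The opening act starts at 4:05 PM − 220 min = 12:25 PM.
Soundcheck ends at 12:25 PM − 131 min = 10:14 AM.
From 10:14 AM to 12:25 PM is 2 h 11 min.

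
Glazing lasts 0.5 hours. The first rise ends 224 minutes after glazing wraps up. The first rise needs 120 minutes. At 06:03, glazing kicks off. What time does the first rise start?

08:17

Glazing ends at 06:03 + 30 min = 06:33.
The first rise ends at 06:33 + 224 min = 10:17.
The first rise starts at 10:17 − 120 min = 08:17.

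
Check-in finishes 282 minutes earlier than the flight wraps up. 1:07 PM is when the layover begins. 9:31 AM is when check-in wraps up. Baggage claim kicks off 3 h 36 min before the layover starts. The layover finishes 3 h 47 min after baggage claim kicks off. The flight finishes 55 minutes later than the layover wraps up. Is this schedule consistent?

Baggage claim starts at 1:07 PM − 216 min = 9:31 AM.
The layover ends at 9:31 AM + 227 min = 1:18 PM.
The flight ends at 1:18 PM + 55 min = 2:13 PM.
Check-in ends at 2:13 PM − 282 min = 9:31 AM.
That matches the stated 9:31 AM, so the schedule is consistent.

Yes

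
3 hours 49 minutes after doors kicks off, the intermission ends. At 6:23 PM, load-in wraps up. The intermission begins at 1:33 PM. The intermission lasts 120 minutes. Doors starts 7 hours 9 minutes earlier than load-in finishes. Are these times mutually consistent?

No

Doors starts at 6:23 PM − 429 min = 11:14 AM.
The intermission ends at 11:14 AM + 229 min = 3:03 PM.
The intermission starts at 3:03 PM − 120 min = 1:03 PM.
But the intermission is also said to start at 1:33 PM — a 30-minute conflict.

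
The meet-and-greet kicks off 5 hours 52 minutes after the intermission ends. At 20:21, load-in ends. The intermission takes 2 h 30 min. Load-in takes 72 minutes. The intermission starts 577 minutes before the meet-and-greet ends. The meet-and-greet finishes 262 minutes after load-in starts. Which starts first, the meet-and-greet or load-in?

load-in

Load-in starts at 20:21 − 72 min = 19:09.
The meet-and-greet ends at 19:09 + 262 min = 23:31.
The intermission starts at 23:31 − 577 min = 13:54.
The intermission ends at 13:54 + 150 min = 16:24.
The meet-and-greet starts at 16:24 + 352 min = 22:16.
The meet-and-greet starts at 22:16 and load-in starts at 19:09, so load-in is first.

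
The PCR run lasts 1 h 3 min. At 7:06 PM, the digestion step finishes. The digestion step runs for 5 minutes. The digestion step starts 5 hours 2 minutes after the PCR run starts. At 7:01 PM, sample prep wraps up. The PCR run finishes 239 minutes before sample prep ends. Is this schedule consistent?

Yes

The PCR run ends at 7:01 PM − 239 min = 3:02 PM.
The PCR run starts at 3:02 PM − 63 min = 1:59 PM.
The digestion step starts at 1:59 PM + 302 min = 7:01 PM.
The digestion step ends at 7:01 PM + 5 min = 7:06 PM.
That matches the stated 7:06 PM, so the schedule is consistent.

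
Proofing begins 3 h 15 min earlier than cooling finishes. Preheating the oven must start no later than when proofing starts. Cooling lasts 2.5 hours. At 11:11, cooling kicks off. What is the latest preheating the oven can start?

10:26

Cooling ends at 11:11 + 150 min = 13:41.
Proofing starts at 13:41 − 195 min = 10:26.
Preheating the oven is bounded by proofing, so the latest it can start is 10:26.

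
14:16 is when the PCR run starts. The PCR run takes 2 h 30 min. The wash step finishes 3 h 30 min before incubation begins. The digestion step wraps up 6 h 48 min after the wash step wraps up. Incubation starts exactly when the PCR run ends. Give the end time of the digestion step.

20:04

The PCR run ends at 14:16 + 150 min = 16:46.
So incubation starts at 16:46.
The wash step ends at 16:46 − 210 min = 13:16.
The digestion step ends at 13:16 + 408 min = 20:04.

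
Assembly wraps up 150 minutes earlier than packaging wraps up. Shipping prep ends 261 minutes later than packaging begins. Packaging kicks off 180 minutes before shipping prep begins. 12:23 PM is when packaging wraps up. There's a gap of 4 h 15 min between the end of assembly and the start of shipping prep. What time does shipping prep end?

3:29 PM

Assembly ends at 12:23 PM − 150 min = 9:53 AM.
Shipping prep starts at 9:53 AM + 255 min = 2:08 PM.
Packaging starts at 2:08 PM − 180 min = 11:08 AM.
Shipping prep ends at 11:08 AM + 261 min = 3:29 PM.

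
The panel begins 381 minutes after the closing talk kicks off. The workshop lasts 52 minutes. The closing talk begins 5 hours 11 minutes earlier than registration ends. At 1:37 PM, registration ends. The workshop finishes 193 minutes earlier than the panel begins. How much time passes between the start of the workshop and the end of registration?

2 h 55 min

The closing talk starts at 1:37 PM − 311 min = 8:26 AM.
The panel starts at 8:26 AM + 381 min = 2:47 PM.
The workshop ends at 2:47 PM − 193 min = 11:34 AM.
The workshop starts at 11:34 AM − 52 min = 10:42 AM.
From 10:42 AM to 1:37 PM is 2 h 55 min.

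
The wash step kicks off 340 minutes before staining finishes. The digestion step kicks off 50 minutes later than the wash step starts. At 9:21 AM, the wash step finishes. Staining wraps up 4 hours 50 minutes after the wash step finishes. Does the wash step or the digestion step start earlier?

the wash step

Staining ends at 9:21 AM + 290 min = 2:11 PM.
The wash step starts at 2:11 PM − 340 min = 8:31 AM.
The digestion step starts at 8:31 AM + 50 min = 9:21 AM.
The wash step starts at 8:31 AM and the digestion step starts at 9:21 AM, so the wash step is first.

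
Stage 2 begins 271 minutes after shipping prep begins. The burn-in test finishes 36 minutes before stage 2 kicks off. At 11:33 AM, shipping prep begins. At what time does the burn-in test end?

Stage 2 starts at 11:33 AM + 271 min = 4:04 PM.
The burn-in test ends at 4:04 PM − 36 min = 3:28 PM.

3:28 PM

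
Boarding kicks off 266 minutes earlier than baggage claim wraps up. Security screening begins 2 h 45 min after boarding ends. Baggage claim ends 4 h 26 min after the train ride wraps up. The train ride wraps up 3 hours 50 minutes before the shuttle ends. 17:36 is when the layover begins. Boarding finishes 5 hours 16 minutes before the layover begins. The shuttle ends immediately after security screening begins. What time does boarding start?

Boarding ends at 17:36 − 316 min = 12:20.
Security screening starts at 12:20 + 165 min = 15:05.
So the shuttle ends at 15:05.
The train ride ends at 15:05 − 230 min = 11:15.
Baggage claim ends at 11:15 + 266 min = 15:41.
Boarding starts at 15:41 − 266 min = 11:15.

11:15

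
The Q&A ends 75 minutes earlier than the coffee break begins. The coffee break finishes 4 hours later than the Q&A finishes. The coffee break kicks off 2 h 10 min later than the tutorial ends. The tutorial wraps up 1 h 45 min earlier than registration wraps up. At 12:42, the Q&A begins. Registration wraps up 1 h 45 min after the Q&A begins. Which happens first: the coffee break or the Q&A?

Registration ends at 12:42 + 105 min = 14:27.
The tutorial ends at 14:27 − 105 min = 12:42.
The coffee break starts at 12:42 + 130 min = 14:52.
The coffee break starts at 14:52 and the Q&A starts at 12:42, so the Q&A is first.

the Q&A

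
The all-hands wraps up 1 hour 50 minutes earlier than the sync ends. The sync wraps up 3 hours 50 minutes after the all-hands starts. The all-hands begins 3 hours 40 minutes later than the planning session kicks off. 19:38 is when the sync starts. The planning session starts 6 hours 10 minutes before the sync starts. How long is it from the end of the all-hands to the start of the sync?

The planning session starts at 19:38 − 370 min = 13:28.
The all-hands starts at 13:28 + 220 min = 17:08.
The sync ends at 17:08 + 230 min = 20:58.
The all-hands ends at 20:58 − 110 min = 19:08.
From 19:08 to 19:38 is 0.5 hours.

0.5 hours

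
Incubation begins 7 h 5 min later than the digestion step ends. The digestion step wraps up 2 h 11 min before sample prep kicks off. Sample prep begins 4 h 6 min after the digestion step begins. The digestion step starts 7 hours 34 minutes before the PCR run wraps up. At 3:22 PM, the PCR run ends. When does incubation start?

4:48 PM

The digestion step starts at 3:22 PM − 454 min = 7:48 AM.
Sample prep starts at 7:48 AM + 246 min = 11:54 AM.
The digestion step ends at 11:54 AM − 131 min = 9:43 AM.
Incubation starts at 9:43 AM + 425 min = 4:48 PM.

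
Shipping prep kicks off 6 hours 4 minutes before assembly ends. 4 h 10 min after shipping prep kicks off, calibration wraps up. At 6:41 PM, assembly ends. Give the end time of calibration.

Shipping prep starts at 6:41 PM − 364 min = 12:37 PM.
Calibration ends at 12:37 PM + 250 min = 4:47 PM.

4:47 PM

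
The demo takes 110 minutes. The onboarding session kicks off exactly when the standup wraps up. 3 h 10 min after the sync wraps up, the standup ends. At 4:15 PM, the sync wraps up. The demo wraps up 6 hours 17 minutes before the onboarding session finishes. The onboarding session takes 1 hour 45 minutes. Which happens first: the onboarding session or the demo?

The standup ends at 4:15 PM + 190 min = 7:25 PM.
So the onboarding session starts at 7:25 PM.
The onboarding session ends at 7:25 PM + 105 min = 9:10 PM.
The demo ends at 9:10 PM − 377 min = 2:53 PM.
The demo starts at 2:53 PM − 110 min = 1:03 PM.
The onboarding session starts at 7:25 PM and the demo starts at 1:03 PM, so the demo is first.

the demo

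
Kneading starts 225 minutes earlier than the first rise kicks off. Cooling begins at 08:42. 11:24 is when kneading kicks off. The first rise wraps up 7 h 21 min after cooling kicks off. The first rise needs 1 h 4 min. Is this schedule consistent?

No

The first rise ends at 08:42 + 441 min = 16:03.
The first rise starts at 16:03 − 64 min = 14:59.
Kneading starts at 14:59 − 225 min = 11:14.
But kneading is also said to start at 11:24 — a 10-minute conflict.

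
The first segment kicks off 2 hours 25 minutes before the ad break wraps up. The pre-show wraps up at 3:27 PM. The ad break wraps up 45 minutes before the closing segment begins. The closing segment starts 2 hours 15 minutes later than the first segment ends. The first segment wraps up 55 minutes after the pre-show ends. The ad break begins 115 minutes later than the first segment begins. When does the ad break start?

The first segment ends at 3:27 PM + 55 min = 4:22 PM.
The closing segment starts at 4:22 PM + 135 min = 6:37 PM.
The ad break ends at 6:37 PM − 45 min = 5:52 PM.
The first segment starts at 5:52 PM − 145 min = 3:27 PM.
The ad break starts at 3:27 PM + 115 min = 5:22 PM.

5:22 PM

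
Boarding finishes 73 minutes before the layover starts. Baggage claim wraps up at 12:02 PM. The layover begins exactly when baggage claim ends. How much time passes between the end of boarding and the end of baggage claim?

The layover starts at 12:02 PM.
Boarding ends at 12:02 PM − 73 min = 10:49 AM.
From 10:49 AM to 12:02 PM is 1 hour 13 minutes.

1 hour 13 minutes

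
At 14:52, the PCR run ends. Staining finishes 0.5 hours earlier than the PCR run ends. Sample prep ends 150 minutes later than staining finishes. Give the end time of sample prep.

16:52

Staining ends at 14:52 − 30 min = 14:22.
Sample prep ends at 14:22 + 150 min = 16:52.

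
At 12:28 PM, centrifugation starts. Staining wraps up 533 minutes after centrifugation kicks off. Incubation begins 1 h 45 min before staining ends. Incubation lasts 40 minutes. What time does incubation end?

8:16 PM

Staining ends at 12:28 PM + 533 min = 9:21 PM.
Incubation starts at 9:21 PM − 105 min = 7:36 PM.
Incubation ends at 7:36 PM + 40 min = 8:16 PM.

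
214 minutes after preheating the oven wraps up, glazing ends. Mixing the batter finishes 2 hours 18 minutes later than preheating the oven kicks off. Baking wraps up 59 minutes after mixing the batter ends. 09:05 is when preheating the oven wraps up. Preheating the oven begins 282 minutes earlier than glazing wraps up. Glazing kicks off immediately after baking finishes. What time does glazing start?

Glazing ends at 09:05 + 214 min = 12:39.
Preheating the oven starts at 12:39 − 282 min = 07:57.
Mixing the batter ends at 07:57 + 138 min = 10:15.
Baking ends at 10:15 + 59 min = 11:14.
So glazing starts at 11:14.

11:14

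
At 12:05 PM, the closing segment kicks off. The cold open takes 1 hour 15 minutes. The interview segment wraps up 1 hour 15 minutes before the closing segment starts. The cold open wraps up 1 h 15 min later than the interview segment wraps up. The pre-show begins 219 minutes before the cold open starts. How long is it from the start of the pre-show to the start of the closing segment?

4 h 54 min

The interview segment ends at 12:05 PM − 75 min = 10:50 AM.
The cold open ends at 10:50 AM + 75 min = 12:05 PM.
The cold open starts at 12:05 PM − 75 min = 10:50 AM.
The pre-show starts at 10:50 AM − 219 min = 7:11 AM.
From 7:11 AM to 12:05 PM is 4 h 54 min.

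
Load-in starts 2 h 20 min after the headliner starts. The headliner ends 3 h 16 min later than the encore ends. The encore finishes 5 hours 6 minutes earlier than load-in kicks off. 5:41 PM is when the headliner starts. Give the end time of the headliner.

6:11 PM

Load-in starts at 5:41 PM + 140 min = 8:01 PM.
The encore ends at 8:01 PM − 306 min = 2:55 PM.
The headliner ends at 2:55 PM + 196 min = 6:11 PM.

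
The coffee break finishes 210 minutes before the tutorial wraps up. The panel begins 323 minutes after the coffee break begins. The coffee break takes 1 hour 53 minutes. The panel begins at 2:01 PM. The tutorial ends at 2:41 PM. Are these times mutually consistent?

The coffee break ends at 2:41 PM − 210 min = 11:11 AM.
The coffee break starts at 11:11 AM − 113 min = 9:18 AM.
The panel starts at 9:18 AM + 323 min = 2:41 PM.
But the panel is also said to start at 2:01 PM — a 40-minute conflict.

No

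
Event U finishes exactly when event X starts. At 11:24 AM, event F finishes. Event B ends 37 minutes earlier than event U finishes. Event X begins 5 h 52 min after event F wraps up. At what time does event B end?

Event X starts at 11:24 AM + 352 min = 5:16 PM.
So event U ends at 5:16 PM.
Event B ends at 5:16 PM − 37 min = 4:39 PM.

4:39 PM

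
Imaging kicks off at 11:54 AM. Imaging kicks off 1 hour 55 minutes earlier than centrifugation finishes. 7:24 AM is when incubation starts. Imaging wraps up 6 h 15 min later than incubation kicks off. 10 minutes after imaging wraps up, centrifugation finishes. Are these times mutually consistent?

Imaging ends at 7:24 AM + 375 min = 1:39 PM.
Centrifugation ends at 1:39 PM + 10 min = 1:49 PM.
Imaging starts at 1:49 PM − 115 min = 11:54 AM.
That matches the stated 11:54 AM, so the schedule is consistent.

Yes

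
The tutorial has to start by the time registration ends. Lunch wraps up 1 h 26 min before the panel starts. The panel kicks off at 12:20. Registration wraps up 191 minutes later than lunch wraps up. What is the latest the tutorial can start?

14:05

Lunch ends at 12:20 − 86 min = 10:54.
Registration ends at 10:54 + 191 min = 14:05.
The tutorial is bounded by registration, so the latest it can start is 14:05.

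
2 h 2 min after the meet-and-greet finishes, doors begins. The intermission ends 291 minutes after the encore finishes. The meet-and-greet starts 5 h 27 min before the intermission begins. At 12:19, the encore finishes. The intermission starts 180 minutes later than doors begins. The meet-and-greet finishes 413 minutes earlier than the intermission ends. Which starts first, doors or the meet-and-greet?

The intermission ends at 12:19 + 291 min = 17:10.
The meet-and-greet ends at 17:10 − 413 min = 10:17.
Doors starts at 10:17 + 122 min = 12:19.
The intermission starts at 12:19 + 180 min = 15:19.
The meet-and-greet starts at 15:19 − 327 min = 09:52.
Doors starts at 12:19 and the meet-and-greet starts at 09:52, so the meet-and-greet is first.

the meet-and-greet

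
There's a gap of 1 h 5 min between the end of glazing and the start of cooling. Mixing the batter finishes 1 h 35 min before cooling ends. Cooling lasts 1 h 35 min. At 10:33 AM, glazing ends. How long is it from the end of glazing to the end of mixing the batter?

Cooling starts at 10:33 AM + 65 min = 11:38 AM.
Cooling ends at 11:38 AM + 95 min = 1:13 PM.
Mixing the batter ends at 1:13 PM − 95 min = 11:38 AM.
From 10:33 AM to 11:38 AM is 65 minutes.

65 minutes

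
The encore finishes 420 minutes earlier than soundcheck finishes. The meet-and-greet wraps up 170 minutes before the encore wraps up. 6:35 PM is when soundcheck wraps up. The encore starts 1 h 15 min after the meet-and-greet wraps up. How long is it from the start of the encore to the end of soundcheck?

The encore ends at 6:35 PM − 420 min = 11:35 AM.
The meet-and-greet ends at 11:35 AM − 170 min = 8:45 AM.
The encore starts at 8:45 AM + 75 min = 10:00 AM.
From 10:00 AM to 6:35 PM is 515 minutes.

515 minutes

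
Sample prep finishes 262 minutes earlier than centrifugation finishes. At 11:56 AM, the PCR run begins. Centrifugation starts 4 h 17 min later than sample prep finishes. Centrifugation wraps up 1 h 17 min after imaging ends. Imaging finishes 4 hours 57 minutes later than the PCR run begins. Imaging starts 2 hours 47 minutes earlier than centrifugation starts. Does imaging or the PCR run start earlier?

Imaging ends at 11:56 AM + 297 min = 4:53 PM.
Centrifugation ends at 4:53 PM + 77 min = 6:10 PM.
Sample prep ends at 6:10 PM − 262 min = 1:48 PM.
Centrifugation starts at 1:48 PM + 257 min = 6:05 PM.
Imaging starts at 6:05 PM − 167 min = 3:18 PM.
Imaging starts at 3:18 PM and the PCR run starts at 11:56 AM, so the PCR run is first.

the PCR run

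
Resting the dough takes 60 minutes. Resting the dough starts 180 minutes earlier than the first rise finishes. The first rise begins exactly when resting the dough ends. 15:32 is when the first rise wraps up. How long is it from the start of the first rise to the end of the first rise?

Resting the dough starts at 15:32 − 180 min = 12:32.
Resting the dough ends at 12:32 + 60 min = 13:32.
So the first rise starts at 13:32.
From 13:32 to 15:32 is 120 minutes.

120 minutes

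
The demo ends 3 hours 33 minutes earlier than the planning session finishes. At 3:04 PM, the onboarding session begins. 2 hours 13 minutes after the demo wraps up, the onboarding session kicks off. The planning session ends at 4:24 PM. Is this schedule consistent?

Yes

The demo ends at 4:24 PM − 213 min = 12:51 PM.
The onboarding session starts at 12:51 PM + 133 min = 3:04 PM.
That matches the stated 3:04 PM, so the schedule is consistent.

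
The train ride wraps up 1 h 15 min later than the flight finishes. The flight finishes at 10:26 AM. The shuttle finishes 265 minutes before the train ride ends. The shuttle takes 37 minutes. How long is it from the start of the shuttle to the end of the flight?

The train ride ends at 10:26 AM + 75 min = 11:41 AM.
The shuttle ends at 11:41 AM − 265 min = 7:16 AM.
The shuttle starts at 7:16 AM − 37 min = 6:39 AM.
From 6:39 AM to 10:26 AM is 227 minutes.

227 minutes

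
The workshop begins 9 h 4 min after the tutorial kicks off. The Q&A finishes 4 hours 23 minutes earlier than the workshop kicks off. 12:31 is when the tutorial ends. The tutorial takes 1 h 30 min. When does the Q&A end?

The tutorial starts at 12:31 − 90 min = 11:01.
The workshop starts at 11:01 + 544 min = 20:05.
The Q&A ends at 20:05 − 263 min = 15:42.

15:42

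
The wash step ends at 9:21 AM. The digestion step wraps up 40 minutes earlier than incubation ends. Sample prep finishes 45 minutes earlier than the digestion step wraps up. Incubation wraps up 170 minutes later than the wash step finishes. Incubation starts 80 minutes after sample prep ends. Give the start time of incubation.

Incubation ends at 9:21 AM + 170 min = 12:11 PM.
The digestion step ends at 12:11 PM − 40 min = 11:31 AM.
Sample prep ends at 11:31 AM − 45 min = 10:46 AM.
Incubation starts at 10:46 AM + 80 min = 12:06 PM.

12:06 PM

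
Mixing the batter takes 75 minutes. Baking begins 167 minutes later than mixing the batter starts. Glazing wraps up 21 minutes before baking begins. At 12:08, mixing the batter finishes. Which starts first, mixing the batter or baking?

Mixing the batter starts at 12:08 − 75 min = 10:53.
Baking starts at 10:53 + 167 min = 13:40.
Mixing the batter starts at 10:53 and baking starts at 13:40, so mixing the batter is first.

mixing the batter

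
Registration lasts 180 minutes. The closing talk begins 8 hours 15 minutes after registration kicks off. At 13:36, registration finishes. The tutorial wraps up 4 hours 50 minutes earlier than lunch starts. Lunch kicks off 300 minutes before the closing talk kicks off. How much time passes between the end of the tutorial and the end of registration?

275 minutes

Registration starts at 13:36 − 180 min = 10:36.
The closing talk starts at 10:36 + 495 min = 18:51.
Lunch starts at 18:51 − 300 min = 13:51.
The tutorial ends at 13:51 − 290 min = 09:01.
From 09:01 to 13:36 is 275 minutes.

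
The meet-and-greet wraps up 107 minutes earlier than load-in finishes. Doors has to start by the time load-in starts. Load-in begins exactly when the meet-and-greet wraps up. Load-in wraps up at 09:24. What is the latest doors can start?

07:37

The meet-and-greet ends at 09:24 − 107 min = 07:37.
So load-in starts at 07:37.
Doors is bounded by load-in, so the latest it can start is 07:37.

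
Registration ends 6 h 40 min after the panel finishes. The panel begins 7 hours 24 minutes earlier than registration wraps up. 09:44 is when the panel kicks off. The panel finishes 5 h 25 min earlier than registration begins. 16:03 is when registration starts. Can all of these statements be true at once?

No

The panel ends at 16:03 − 325 min = 10:38.
Registration ends at 10:38 + 400 min = 17:18.
The panel starts at 17:18 − 444 min = 09:54.
But the panel is also said to start at 09:44 — a 10-minute conflict.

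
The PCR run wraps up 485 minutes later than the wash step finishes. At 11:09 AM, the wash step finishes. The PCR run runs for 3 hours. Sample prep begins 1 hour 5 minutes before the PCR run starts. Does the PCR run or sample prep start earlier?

sample prep

The PCR run ends at 11:09 AM + 485 min = 7:14 PM.
The PCR run starts at 7:14 PM − 180 min = 4:14 PM.
Sample prep starts at 4:14 PM − 65 min = 3:09 PM.
The PCR run starts at 4:14 PM and sample prep starts at 3:09 PM, so sample prep is first.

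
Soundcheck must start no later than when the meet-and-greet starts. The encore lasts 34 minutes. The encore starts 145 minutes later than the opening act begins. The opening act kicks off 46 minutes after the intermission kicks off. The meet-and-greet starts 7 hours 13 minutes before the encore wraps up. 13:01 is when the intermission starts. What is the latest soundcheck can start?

09:33

The opening act starts at 13:01 + 46 min = 13:47.
The encore starts at 13:47 + 145 min = 16:12.
The encore ends at 16:12 + 34 min = 16:46.
The meet-and-greet starts at 16:46 − 433 min = 09:33.
Soundcheck is bounded by the meet-and-greet, so the latest it can start is 09:33.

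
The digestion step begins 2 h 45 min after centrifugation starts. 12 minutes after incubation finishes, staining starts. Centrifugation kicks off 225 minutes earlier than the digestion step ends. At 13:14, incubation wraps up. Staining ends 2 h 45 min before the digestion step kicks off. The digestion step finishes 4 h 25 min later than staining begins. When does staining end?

Staining starts at 13:14 + 12 min = 13:26.
The digestion step ends at 13:26 + 265 min = 17:51.
Centrifugation starts at 17:51 − 225 min = 14:06.
The digestion step starts at 14:06 + 165 min = 16:51.
Staining ends at 16:51 − 165 min = 14:06.

14:06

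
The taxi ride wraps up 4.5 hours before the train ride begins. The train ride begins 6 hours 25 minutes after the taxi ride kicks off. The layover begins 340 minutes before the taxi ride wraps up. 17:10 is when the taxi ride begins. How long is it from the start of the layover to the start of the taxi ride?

225 minutes

The train ride starts at 17:10 + 385 min = 23:35.
The taxi ride ends at 23:35 − 270 min = 19:05.
The layover starts at 19:05 − 340 min = 13:25.
From 13:25 to 17:10 is 225 minutes.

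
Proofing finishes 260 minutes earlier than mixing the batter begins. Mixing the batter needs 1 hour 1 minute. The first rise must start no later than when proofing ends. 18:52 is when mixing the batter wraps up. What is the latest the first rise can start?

Mixing the batter starts at 18:52 − 61 min = 17:51.
Proofing ends at 17:51 − 260 min = 13:31.
The first rise is bounded by proofing, so the latest it can start is 13:31.

13:31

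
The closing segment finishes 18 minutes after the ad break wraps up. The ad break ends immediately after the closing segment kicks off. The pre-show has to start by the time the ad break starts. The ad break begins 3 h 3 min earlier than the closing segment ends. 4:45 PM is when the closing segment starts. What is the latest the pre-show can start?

The ad break ends at 4:45 PM.
The closing segment ends at 4:45 PM + 18 min = 5:03 PM.
The ad break starts at 5:03 PM − 183 min = 2:00 PM.
The pre-show is bounded by the ad break, so the latest it can start is 2:00 PM.

2:00 PM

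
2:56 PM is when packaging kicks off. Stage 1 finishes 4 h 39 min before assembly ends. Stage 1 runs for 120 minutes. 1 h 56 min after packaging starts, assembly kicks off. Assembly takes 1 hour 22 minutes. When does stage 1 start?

Assembly starts at 2:56 PM + 116 min = 4:52 PM.
Assembly ends at 4:52 PM + 82 min = 6:14 PM.
Stage 1 ends at 6:14 PM − 279 min = 1:35 PM.
Stage 1 starts at 1:35 PM − 120 min = 11:35 AM.

11:35 AM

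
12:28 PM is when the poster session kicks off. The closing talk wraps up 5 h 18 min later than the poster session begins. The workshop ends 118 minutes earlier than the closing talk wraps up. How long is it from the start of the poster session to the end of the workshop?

3 hours 20 minutes

The closing talk ends at 12:28 PM + 318 min = 5:46 PM.
The workshop ends at 5:46 PM − 118 min = 3:48 PM.
From 12:28 PM to 3:48 PM is 3 hours 20 minutes.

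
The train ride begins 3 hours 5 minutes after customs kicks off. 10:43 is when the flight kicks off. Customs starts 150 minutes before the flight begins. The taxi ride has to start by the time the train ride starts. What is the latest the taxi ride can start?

Customs starts at 10:43 − 150 min = 08:13.
The train ride starts at 08:13 + 185 min = 11:18.
The taxi ride is bounded by the train ride, so the latest it can start is 11:18.

11:18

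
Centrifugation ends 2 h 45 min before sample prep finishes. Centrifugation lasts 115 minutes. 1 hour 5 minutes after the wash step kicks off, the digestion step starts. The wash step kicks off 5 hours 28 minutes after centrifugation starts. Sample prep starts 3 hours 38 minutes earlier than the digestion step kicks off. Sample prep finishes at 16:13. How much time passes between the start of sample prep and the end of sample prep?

Centrifugation ends at 16:13 − 165 min = 13:28.
Centrifugation starts at 13:28 − 115 min = 11:33.
The wash step starts at 11:33 + 328 min = 17:01.
The digestion step starts at 17:01 + 65 min = 18:06.
Sample prep starts at 18:06 − 218 min = 14:28.
From 14:28 to 16:13 is 1 hour 45 minutes.

1 hour 45 minutes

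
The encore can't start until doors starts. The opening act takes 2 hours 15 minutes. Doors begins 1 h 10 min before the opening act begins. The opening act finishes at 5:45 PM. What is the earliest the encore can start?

2:20 PM

The opening act starts at 5:45 PM − 135 min = 3:30 PM.
Doors starts at 3:30 PM − 70 min = 2:20 PM.
The encore is bounded by doors, so the earliest it can start is 2:20 PM.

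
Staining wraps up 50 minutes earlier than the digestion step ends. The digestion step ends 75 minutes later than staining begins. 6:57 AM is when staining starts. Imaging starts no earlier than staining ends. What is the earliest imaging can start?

7:22 AM

The digestion step ends at 6:57 AM + 75 min = 8:12 AM.
Staining ends at 8:12 AM − 50 min = 7:22 AM.
Imaging is bounded by staining, so the earliest it can start is 7:22 AM.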